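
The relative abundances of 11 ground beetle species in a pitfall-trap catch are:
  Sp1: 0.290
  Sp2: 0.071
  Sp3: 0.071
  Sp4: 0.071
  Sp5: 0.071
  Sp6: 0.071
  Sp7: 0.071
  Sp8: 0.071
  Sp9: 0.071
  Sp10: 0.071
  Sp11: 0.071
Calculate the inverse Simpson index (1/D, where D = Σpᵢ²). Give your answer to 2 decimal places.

7.43

D = 0.29² + 0.071² + 0.071² + 0.071² + 0.071² + 0.071² + 0.071² + 0.071² + 0.071² + 0.071² + 0.071² = 0.084100 + 0.005041 + 0.005041 + 0.005041 + 0.005041 + 0.005041 + 0.005041 + 0.005041 + 0.005041 + 0.005041 + 0.005041 = 0.134510 (working shown to 6 dp, full precision carried).
So 1/D = 7.4344, i.e. 7.43 to 2 decimal places.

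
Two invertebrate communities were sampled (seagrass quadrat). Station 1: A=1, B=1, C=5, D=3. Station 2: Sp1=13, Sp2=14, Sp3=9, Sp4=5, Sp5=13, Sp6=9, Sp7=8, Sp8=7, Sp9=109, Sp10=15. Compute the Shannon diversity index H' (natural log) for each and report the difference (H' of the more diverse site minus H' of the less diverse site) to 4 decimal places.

Station 1: N=10, proportions 0.1, 0.1, 0.5, 0.3, giving H' = 1.168282 (working shown to 6 dp, full precision carried).
Station 2: N=202, proportions 0.064356, 0.069307, 0.044554, 0.024752, 0.064356, 0.044554, 0.039604, 0.034653, 0.539604, 0.074257, giving H' = 1.677241.
Difference = |1.168282 − 1.677241| = 0.508959, i.e. 0.5090 to 4 decimal places.

0.5090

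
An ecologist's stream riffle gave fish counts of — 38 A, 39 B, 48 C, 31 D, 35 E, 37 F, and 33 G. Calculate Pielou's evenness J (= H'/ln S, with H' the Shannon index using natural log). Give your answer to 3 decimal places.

Total N = 38+39+48+31+35+37+33 = 261, so the proportions are 0.14559, 0.14943, 0.18391, 0.11877, 0.1341, 0.14176, 0.12644 (working shown to 5 dp, full precision carried).
H' = −Σ pᵢ ln pᵢ = −((-0.28055) + (-0.28405) + (-0.31142) + (-0.25305) + (-0.26943) + (-0.27695) + (-0.26147)) = 1.93692.
With S = 7 species, ln S = 1.94591, so J = 1.93692/1.94591 = 0.99538, i.e. 0.995 to 3 decimal places.

0.995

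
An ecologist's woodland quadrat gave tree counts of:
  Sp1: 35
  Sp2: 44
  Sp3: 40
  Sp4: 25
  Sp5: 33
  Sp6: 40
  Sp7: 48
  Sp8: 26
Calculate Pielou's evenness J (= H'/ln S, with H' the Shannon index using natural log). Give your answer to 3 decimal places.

0.989

Total N = 35+44+40+25+33+40+48+26 = 291, so the proportions are 0.12027, 0.1512, 0.13746, 0.08591, 0.1134, 0.13746, 0.16495, 0.08935 (working shown to 5 dp, full precision carried).
H' = −Σ pᵢ ln pᵢ = −((-0.25474) + (-0.28564) + (-0.27278) + (-0.21086) + (-0.24686) + (-0.27278) + (-0.29726) + (-0.21579)) = 2.05670.
With S = 8 species, ln S = 2.07944, so J = 2.05670/2.07944 = 0.98906, i.e. 0.989 to 3 decimal places.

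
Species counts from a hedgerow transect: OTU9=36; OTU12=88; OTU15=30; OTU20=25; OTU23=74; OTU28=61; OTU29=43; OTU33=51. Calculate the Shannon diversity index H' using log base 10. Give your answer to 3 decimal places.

Total N = 36+88+30+25+74+61+43+51 = 408, so the proportions are 0.08824, 0.21569, 0.07353, 0.06127, 0.18137, 0.14951, 0.10539, 0.125 (working shown to 5 dp, full precision carried).
Each pᵢ log₁₀ pᵢ term: 0.08824×(-1.05436)=-0.09303, 0.21569×(-0.66618)=-0.14369, 0.07353×(-1.13354)=-0.08335, 0.06127×(-1.21272)=-0.07431, 0.18137×(-0.74143)=-0.13447, 0.14951×(-0.82533)=-0.12339, 0.10539×(-0.97719)=-0.10299, 0.125×(-0.90309)=-0.11289.
Sum = -0.86812, so H' = 0.868.

0.868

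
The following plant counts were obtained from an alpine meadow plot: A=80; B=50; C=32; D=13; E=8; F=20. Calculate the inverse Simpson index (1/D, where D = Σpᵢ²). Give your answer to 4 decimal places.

3.9035

Total N = 80+50+32+13+8+20 = 203, so the proportions are 0.39408867, 0.24630542, 0.15763547, 0.06403941, 0.03940887, 0.09852217 (working shown to 8 dp, full precision carried).
D = 0.39408867² + 0.24630542² + 0.15763547² + 0.06403941² + 0.03940887² + 0.09852217² = 0.15530588 + 0.06066636 + 0.02484894 + 0.00410105 + 0.00155306 + 0.00970662 = 0.25618190.
So 1/D = 3.903476, i.e. 3.9035 to 4 decimal places.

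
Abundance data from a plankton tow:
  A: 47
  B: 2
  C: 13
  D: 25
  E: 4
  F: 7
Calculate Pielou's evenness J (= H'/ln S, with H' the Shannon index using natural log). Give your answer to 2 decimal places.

Total N = 47+2+13+25+4+7 = 98, so the proportions are 0.4796, 0.0204, 0.1327, 0.2551, 0.0408, 0.0714 (working shown to 4 dp, full precision carried).
H' = −Σ pᵢ ln pᵢ = −((-0.3524) + (-0.0794) + (-0.2680) + (-0.3485) + (-0.1306) + (-0.1885)) = 1.3674.
With S = 6 species, ln S = 1.7918, so J = 1.3674/1.7918 = 0.7631, i.e. 0.76 to 2 decimal places.

0.76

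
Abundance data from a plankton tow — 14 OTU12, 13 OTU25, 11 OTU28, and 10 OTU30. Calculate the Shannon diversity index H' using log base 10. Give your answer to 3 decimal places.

0.598

Total N = 14+13+11+10 = 48, so the proportions are 0.29167, 0.27083, 0.22917, 0.20833 (working shown to 5 dp, full precision carried).
Each pᵢ log₁₀ pᵢ term: 0.29167×(-0.53511)=-0.15607, 0.27083×(-0.56730)=-0.15364, 0.22917×(-0.63985)=-0.14663, 0.20833×(-0.68124)=-0.14193.
Sum = -0.59828, so H' = 0.598.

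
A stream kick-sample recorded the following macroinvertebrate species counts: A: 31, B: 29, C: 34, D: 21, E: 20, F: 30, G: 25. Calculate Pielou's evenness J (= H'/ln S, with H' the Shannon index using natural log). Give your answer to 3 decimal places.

0.991

Total N = 31+29+34+21+20+30+25 = 190, so the proportions are 0.16316, 0.15263, 0.17895, 0.11053, 0.10526, 0.15789, 0.13158 (working shown to 5 dp, full precision carried).
H' = −Σ pᵢ ln pᵢ = −((-0.29581) + (-0.28691) + (-0.30791) + (-0.24343) + (-0.23698) + (-0.29145) + (-0.26686)) = 1.92935.
With S = 7 species, ln S = 1.94591, so J = 1.92935/1.94591 = 0.99149, i.e. 0.991 to 3 decimal places.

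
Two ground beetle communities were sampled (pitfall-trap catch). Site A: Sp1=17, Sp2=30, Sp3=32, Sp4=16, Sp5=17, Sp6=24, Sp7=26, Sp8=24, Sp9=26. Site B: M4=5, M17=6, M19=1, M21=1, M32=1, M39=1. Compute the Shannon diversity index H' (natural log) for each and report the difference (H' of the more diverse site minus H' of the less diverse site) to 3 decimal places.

Site A: N=212, proportions 0.080189, 0.141509, 0.150943, 0.075472, 0.080189, 0.113208, 0.122642, 0.113208, 0.122642, giving H' = 2.169804 (working shown to 6 dp, full precision carried).
Site B: N=15, proportions 0.333333, 0.4, 0.066667, 0.066667, 0.066667, 0.066667, giving H' = 1.454867.
Difference = |2.169804 − 1.454867| = 0.714937, i.e. 0.715 to 3 decimal places.

0.715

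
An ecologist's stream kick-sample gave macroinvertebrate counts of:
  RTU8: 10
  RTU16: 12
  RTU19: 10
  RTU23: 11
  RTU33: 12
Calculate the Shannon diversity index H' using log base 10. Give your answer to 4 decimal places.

0.6975

Total N = 10+12+10+11+12 = 55, so the proportions are 0.181818, 0.218182, 0.181818, 0.2, 0.218182 (working shown to 6 dp, full precision carried).
Each pᵢ log₁₀ pᵢ term: 0.181818×(-0.740363)=-0.134611, 0.218182×(-0.661181)=-0.144258, 0.181818×(-0.740363)=-0.134611, 0.2×(-0.698970)=-0.139794, 0.218182×(-0.661181)=-0.144258.
Sum = -0.697532, so H' = 0.6975.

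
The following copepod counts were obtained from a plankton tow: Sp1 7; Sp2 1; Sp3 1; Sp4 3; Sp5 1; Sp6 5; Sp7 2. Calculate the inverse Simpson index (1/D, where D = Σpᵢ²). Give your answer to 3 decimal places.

4.444

Total N = 7+1+1+3+1+5+2 = 20, so the proportions are 0.35, 0.05, 0.05, 0.15, 0.05, 0.25, 0.1 (working shown to 7 dp, full precision carried).
D = 0.35² + 0.05² + 0.05² + 0.15² + 0.05² + 0.25² + 0.1² = 0.1225000 + 0.0025000 + 0.0025000 + 0.0225000 + 0.0025000 + 0.0625000 + 0.0100000 = 0.2250000.
So 1/D = 4.44444, i.e. 4.444 to 3 decimal places.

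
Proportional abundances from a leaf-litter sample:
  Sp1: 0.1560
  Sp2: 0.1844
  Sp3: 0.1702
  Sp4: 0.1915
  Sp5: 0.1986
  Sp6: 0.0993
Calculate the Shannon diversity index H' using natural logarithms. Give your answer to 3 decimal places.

Each pᵢ ln pᵢ term (working shown to 5 dp, full precision carried): 0.156×(-1.85790)=-0.28983, 0.1844×(-1.69065)=-0.31176, 0.1702×(-1.77078)=-0.30139, 0.1915×(-1.65287)=-0.31652, 0.1986×(-1.61646)=-0.32103, 0.0993×(-2.30961)=-0.22934.
Sum = -1.76987, so H' = 1.770.

1.770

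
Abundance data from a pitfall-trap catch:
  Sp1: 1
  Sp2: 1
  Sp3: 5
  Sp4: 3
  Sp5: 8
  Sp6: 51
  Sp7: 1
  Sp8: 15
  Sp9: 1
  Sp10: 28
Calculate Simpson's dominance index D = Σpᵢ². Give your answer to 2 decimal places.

Total N = 1+1+5+3+8+51+1+15+1+28 = 114, so the proportions are 0.0088, 0.0088, 0.0439, 0.0263, 0.0702, 0.4474, 0.0088, 0.1316, 0.0088, 0.2456 (working shown to 4 dp, full precision carried).
D = 0.0088² + 0.0088² + 0.0439² + 0.0263² + 0.0702² + 0.4474² + 0.0088² + 0.1316² + 0.0088² + 0.2456² = 0.0001 + 0.0001 + 0.0019 + 0.0007 + 0.0049 + 0.2001 + 0.0001 + 0.0173 + 0.0001 + 0.0603 = 0.2856.
To 2 decimal places, D = 0.29.

0.29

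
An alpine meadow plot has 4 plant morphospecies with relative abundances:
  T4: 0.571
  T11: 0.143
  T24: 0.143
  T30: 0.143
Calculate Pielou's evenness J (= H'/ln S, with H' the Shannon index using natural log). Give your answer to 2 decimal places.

0.83

H' = −Σ pᵢ ln pᵢ = −((-0.3200) + (-0.2781) + (-0.2781) + (-0.2781)) = 1.1543 (working shown to 4 dp, full precision carried).
With S = 4 species, ln S = 1.3863, so J = 1.1543/1.3863 = 0.8327, i.e. 0.83 to 2 decimal places.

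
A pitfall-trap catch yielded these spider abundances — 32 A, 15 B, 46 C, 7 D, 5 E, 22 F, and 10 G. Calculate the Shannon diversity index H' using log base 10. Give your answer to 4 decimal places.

Total N = 32+15+46+7+5+22+10 = 137, so the proportions are 0.233577, 0.109489, 0.335766, 0.051095, 0.036496, 0.160584, 0.072993 (working shown to 6 dp, full precision carried).
Each pᵢ log₁₀ pᵢ term: 0.233577×(-0.631571)=-0.147520, 0.109489×(-0.960629)=-0.105178, 0.335766×(-0.473963)=-0.159141, 0.051095×(-1.291623)=-0.065995, 0.036496×(-1.437751)=-0.052473, 0.160584×(-0.794298)=-0.127551, 0.072993×(-1.136721)=-0.082972.
Sum = -0.740831, so H' = 0.7408.

0.7408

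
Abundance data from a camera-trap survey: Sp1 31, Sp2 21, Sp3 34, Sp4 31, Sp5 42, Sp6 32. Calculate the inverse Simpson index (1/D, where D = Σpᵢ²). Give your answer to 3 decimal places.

5.784

Total N = 31+21+34+31+42+32 = 191, so the proportions are 0.1623037, 0.1099476, 0.1780105, 0.1623037, 0.2198953, 0.1675393 (working shown to 7 dp, full precision carried).
D = 0.1623037² + 0.1099476² + 0.1780105² + 0.1623037² + 0.2198953² + 0.1675393² = 0.0263425 + 0.0120885 + 0.0316877 + 0.0263425 + 0.0483539 + 0.0280694 = 0.1728845.
So 1/D = 5.78421, i.e. 5.784 to 3 decimal places.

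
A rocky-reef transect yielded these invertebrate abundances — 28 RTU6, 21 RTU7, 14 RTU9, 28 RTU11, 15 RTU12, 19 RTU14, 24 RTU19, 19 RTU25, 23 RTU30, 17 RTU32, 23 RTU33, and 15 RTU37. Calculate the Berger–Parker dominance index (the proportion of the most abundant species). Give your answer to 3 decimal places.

0.114

Total N = 28+21+14+28+15+19+24+19+23+17+23+15 = 246, so the proportions are 0.11382, 0.08537, 0.05691, 0.11382, 0.06098, 0.07724, 0.09756, 0.07724, 0.0935, 0.06911, 0.0935, 0.06098 (working shown to 5 dp, full precision carried).
The largest proportion is 0.11382, i.e. d = 0.114 to 3 decimal places.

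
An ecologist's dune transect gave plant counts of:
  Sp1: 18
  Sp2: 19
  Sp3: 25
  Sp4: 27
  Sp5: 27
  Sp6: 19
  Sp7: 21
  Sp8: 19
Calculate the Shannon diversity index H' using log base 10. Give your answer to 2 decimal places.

Total N = 18+19+25+27+27+19+21+19 = 175, so the proportions are 0.1029, 0.1086, 0.1429, 0.1543, 0.1543, 0.1086, 0.12, 0.1086 (working shown to 4 dp, full precision carried).
Each pᵢ log₁₀ pᵢ term: 0.1029×(-0.9878)=-0.1016, 0.1086×(-0.9643)=-0.1047, 0.1429×(-0.8451)=-0.1207, 0.1543×(-0.8117)=-0.1252, 0.1543×(-0.8117)=-0.1252, 0.1086×(-0.9643)=-0.1047, 0.12×(-0.9208)=-0.1105, 0.1086×(-0.9643)=-0.1047.
Sum = -0.8974, so H' = 0.90.

0.90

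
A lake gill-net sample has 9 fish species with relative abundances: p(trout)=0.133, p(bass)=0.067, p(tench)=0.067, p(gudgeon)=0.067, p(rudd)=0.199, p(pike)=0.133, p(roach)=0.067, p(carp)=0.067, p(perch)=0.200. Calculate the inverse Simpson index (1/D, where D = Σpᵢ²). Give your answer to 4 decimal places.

7.2767

D = 0.133² + 0.067² + 0.067² + 0.067² + 0.199² + 0.133² + 0.067² + 0.067² + 0.2² = 0.01768900 + 0.00448900 + 0.00448900 + 0.00448900 + 0.03960100 + 0.01768900 + 0.00448900 + 0.00448900 + 0.04000000 = 0.13742400 (working shown to 8 dp, full precision carried).
So 1/D = 7.276749, i.e. 7.2767 to 4 decimal places.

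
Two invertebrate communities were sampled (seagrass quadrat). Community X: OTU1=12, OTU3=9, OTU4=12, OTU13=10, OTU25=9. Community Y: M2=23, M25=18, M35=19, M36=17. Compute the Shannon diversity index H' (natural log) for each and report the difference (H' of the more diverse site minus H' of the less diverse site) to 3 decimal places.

0.221

Community X: N=52, proportions 0.23077, 0.17308, 0.23077, 0.19231, 0.17308, giving H' = 1.60098 (working shown to 5 dp, full precision carried).
Community Y: N=77, proportions 0.2987, 0.23377, 0.24675, 0.22078, giving H' = 1.37949.
Difference = |1.60098 − 1.37949| = 0.22149, i.e. 0.221 to 3 decimal places.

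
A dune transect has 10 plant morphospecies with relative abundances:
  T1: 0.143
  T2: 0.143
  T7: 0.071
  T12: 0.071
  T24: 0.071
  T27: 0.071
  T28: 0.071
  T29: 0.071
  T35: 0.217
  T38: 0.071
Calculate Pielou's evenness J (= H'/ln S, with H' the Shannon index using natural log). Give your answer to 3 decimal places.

H' = −Σ pᵢ ln pᵢ = −((-0.27812) + (-0.27812) + (-0.18780) + (-0.18780) + (-0.18780) + (-0.18780) + (-0.18780) + (-0.18780) + (-0.33155) + (-0.18780)) = 2.20239 (working shown to 5 dp, full precision carried).
With S = 10 species, ln S = 2.30259, so J = 2.20239/2.30259 = 0.95649, i.e. 0.956 to 3 decimal places.

0.956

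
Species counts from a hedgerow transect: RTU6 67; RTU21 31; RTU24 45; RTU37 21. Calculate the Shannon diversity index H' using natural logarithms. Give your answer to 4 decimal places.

Total N = 67+31+45+21 = 164, so the proportions are 0.408537, 0.189024, 0.27439, 0.128049 (working shown to 6 dp, full precision carried).
Each pᵢ ln pᵢ term: 0.408537×(-0.895174)=-0.365711, 0.189024×(-1.665879)=-0.314892, 0.27439×(-1.293204)=-0.354843, 0.128049×(-2.055344)=-0.263184.
Sum = -1.298630, so H' = 1.2986.

1.2986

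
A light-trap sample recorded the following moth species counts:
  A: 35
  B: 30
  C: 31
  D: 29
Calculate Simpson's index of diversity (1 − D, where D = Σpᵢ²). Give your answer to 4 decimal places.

0.7487

Total N = 35+30+31+29 = 125, so the proportions are 0.28, 0.24, 0.248, 0.232 (working shown to 6 dp, full precision carried).
D = 0.28² + 0.24² + 0.248² + 0.232² = 0.078400 + 0.057600 + 0.061504 + 0.053824 = 0.251328.
So 1 − D = 0.748672, i.e. 0.7487 to 4 decimal places.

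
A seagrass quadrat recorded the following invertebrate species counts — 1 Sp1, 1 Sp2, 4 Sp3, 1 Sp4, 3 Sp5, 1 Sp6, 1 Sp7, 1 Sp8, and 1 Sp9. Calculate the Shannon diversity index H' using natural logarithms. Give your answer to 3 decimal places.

Total N = 1+1+4+1+3+1+1+1+1 = 14, so the proportions are 0.07143, 0.07143, 0.28571, 0.07143, 0.21429, 0.07143, 0.07143, 0.07143, 0.07143 (working shown to 5 dp, full precision carried).
Each pᵢ ln pᵢ term: 0.07143×(-2.63906)=-0.18850, 0.07143×(-2.63906)=-0.18850, 0.28571×(-1.25276)=-0.35793, 0.07143×(-2.63906)=-0.18850, 0.21429×(-1.54045)=-0.33010, 0.07143×(-2.63906)=-0.18850, 0.07143×(-2.63906)=-0.18850, 0.07143×(-2.63906)=-0.18850, 0.07143×(-2.63906)=-0.18850.
Sum = -2.00756, so H' = 2.008.

2.008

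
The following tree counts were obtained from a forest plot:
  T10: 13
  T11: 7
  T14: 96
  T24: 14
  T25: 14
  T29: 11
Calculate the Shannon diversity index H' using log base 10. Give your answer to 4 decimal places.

0.5501

Total N = 13+7+96+14+14+11 = 155, so the proportions are 0.083871, 0.045161, 0.619355, 0.090323, 0.090323, 0.070968 (working shown to 6 dp, full precision carried).
Each pᵢ log₁₀ pᵢ term: 0.083871×(-1.076388)=-0.090278, 0.045161×(-1.345234)=-0.060752, 0.619355×(-0.208060)=-0.128863, 0.090323×(-1.044204)=-0.094315, 0.090323×(-1.044204)=-0.094315, 0.070968×(-1.148939)=-0.081538.
Sum = -0.550061, so H' = 0.5501.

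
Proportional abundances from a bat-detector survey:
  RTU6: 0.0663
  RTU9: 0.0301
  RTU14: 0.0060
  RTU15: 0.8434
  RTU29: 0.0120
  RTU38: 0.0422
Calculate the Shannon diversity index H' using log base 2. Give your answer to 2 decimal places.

0.93

Each pᵢ log₂ pᵢ term (working shown to 4 dp, full precision carried): 0.0663×(-3.9148)=-0.2596, 0.0301×(-5.0541)=-0.1521, 0.006×(-7.3808)=-0.0443, 0.8434×(-0.2457)=-0.2072, 0.012×(-6.3808)=-0.0766, 0.0422×(-4.5666)=-0.1927.
Sum = -0.9325, so H' = 0.93.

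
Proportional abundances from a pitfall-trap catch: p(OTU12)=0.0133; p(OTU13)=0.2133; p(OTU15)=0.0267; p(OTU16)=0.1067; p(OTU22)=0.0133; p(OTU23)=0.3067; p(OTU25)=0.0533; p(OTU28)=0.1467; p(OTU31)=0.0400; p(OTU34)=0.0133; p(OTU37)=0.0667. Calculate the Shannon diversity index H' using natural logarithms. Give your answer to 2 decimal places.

Each pᵢ ln pᵢ term (working shown to 4 dp, full precision carried): 0.0133×(-4.3200)=-0.0575, 0.2133×(-1.5451)=-0.3296, 0.0267×(-3.6231)=-0.0967, 0.1067×(-2.2377)=-0.2388, 0.0133×(-4.3200)=-0.0575, 0.3067×(-1.1819)=-0.3625, 0.0533×(-2.9318)=-0.1563, 0.1467×(-1.9194)=-0.2816, 0.04×(-3.2189)=-0.1288, 0.0133×(-4.3200)=-0.0575, 0.0667×(-2.7076)=-0.1806.
Sum = -1.9471, so H' = 1.95.

1.95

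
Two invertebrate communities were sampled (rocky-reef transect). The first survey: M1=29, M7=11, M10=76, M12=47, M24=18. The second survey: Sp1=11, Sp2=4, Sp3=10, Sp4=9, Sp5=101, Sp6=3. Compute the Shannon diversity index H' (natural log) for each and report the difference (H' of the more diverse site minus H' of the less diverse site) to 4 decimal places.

The first survey: N=181, proportions 0.160221, 0.060773, 0.41989, 0.259669, 0.099448, giving H' = 1.407625 (working shown to 6 dp, full precision carried).
The second survey: N=138, proportions 0.07971, 0.028986, 0.072464, 0.065217, 0.731884, 0.021739, giving H' = 0.984167.
Difference = |1.407625 − 0.984167| = 0.423458, i.e. 0.4235 to 4 decimal places.

0.4235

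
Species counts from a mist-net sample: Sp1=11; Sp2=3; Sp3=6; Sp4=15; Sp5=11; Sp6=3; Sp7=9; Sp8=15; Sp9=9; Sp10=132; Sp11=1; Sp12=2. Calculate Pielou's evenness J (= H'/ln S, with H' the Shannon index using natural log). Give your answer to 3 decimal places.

0.613

Total N = 11+3+6+15+11+3+9+15+9+132+1+2 = 217, so the proportions are 0.05069, 0.01382, 0.02765, 0.06912, 0.05069, 0.01382, 0.04147, 0.06912, 0.04147, 0.60829, 0.00461, 0.00922 (working shown to 5 dp, full precision carried).
H' = −Σ pᵢ ln pᵢ = −((-0.15116) + (-0.05919) + (-0.09921) + (-0.18469) + (-0.15116) + (-0.05919) + (-0.13200) + (-0.18469) + (-0.13200) + (-0.30238) + (-0.02479) + (-0.04320)) = 1.52366.
With S = 12 species, ln S = 2.48491, so J = 1.52366/2.48491 = 0.61317, i.e. 0.613 to 3 decimal places.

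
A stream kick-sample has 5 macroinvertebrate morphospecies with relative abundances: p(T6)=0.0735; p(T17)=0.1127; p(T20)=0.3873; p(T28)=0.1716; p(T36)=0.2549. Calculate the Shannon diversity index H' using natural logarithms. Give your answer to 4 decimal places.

1.4562

Each pᵢ ln pᵢ term (working shown to 6 dp, full precision carried): 0.0735×(-2.610470)=-0.191870, 0.1127×(-2.183026)=-0.246027, 0.3873×(-0.948556)=-0.367376, 0.1716×(-1.762589)=-0.302460, 0.2549×(-1.366884)=-0.348419.
Sum = -1.456151, so H' = 1.4562.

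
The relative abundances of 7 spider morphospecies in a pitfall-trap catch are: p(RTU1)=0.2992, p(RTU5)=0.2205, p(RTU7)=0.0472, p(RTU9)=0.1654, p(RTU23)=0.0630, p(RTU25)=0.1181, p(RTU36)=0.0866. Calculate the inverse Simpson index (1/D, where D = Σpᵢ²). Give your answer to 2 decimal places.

5.18

D = 0.2992² + 0.2205² + 0.0472² + 0.1654² + 0.063² + 0.1181² + 0.0866² = 0.089521 + 0.048620 + 0.002228 + 0.027357 + 0.003969 + 0.013948 + 0.007500 = 0.193142 (working shown to 6 dp, full precision carried).
So 1/D = 5.1775, i.e. 5.18 to 2 decimal places.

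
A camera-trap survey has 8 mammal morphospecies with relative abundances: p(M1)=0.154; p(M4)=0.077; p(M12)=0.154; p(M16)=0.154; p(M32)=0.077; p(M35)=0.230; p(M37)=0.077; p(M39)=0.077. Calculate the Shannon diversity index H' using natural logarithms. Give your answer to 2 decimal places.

Each pᵢ ln pᵢ term (working shown to 4 dp, full precision carried): 0.154×(-1.8708)=-0.2881, 0.077×(-2.5639)=-0.1974, 0.154×(-1.8708)=-0.2881, 0.154×(-1.8708)=-0.2881, 0.077×(-2.5639)=-0.1974, 0.23×(-1.4697)=-0.3380, 0.077×(-2.5639)=-0.1974, 0.077×(-2.5639)=-0.1974.
Sum = -1.9920, so H' = 1.99.

1.99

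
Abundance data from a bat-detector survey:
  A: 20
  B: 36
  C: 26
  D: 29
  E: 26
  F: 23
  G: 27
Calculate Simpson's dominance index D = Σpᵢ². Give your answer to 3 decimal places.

Total N = 20+36+26+29+26+23+27 = 187, so the proportions are 0.10695, 0.19251, 0.13904, 0.15508, 0.13904, 0.12299, 0.14439 (working shown to 5 dp, full precision carried).
D = 0.10695² + 0.19251² + 0.13904² + 0.15508² + 0.13904² + 0.12299² + 0.14439² = 0.01144 + 0.03706 + 0.01933 + 0.02405 + 0.01933 + 0.01513 + 0.02085 = 0.14719.
To 3 decimal places, D = 0.147.

0.147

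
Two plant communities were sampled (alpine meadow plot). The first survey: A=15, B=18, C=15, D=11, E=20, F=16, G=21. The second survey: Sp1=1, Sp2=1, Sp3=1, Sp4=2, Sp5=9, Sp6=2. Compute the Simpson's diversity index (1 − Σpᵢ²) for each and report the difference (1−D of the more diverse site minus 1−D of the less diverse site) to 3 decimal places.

The first survey: N=116, proportions 0.12931, 0.15517, 0.12931, 0.09483, 0.17241, 0.13793, 0.18103, giving 1−D = 0.85196 (working shown to 5 dp, full precision carried).
The second survey: N=16, proportions 0.0625, 0.0625, 0.0625, 0.125, 0.5625, 0.125, giving 1−D = 0.64062.
Difference = |0.85196 − 0.64062| = 0.21134, i.e. 0.211 to 3 decimal places.

0.211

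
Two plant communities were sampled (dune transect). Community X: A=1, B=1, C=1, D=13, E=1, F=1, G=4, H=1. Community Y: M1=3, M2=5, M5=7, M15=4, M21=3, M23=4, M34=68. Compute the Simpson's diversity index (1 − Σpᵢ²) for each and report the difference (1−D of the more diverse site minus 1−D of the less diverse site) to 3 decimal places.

Community X: N=23, proportions 0.04348, 0.04348, 0.04348, 0.56522, 0.04348, 0.04348, 0.17391, 0.04348, giving 1−D = 0.63894 (working shown to 5 dp, full precision carried).
Community Y: N=94, proportions 0.03191, 0.05319, 0.07447, 0.04255, 0.03191, 0.04255, 0.7234, giving 1−D = 0.46265.
Difference = |0.63894 − 0.46265| = 0.17629, i.e. 0.176 to 3 decimal places.

0.176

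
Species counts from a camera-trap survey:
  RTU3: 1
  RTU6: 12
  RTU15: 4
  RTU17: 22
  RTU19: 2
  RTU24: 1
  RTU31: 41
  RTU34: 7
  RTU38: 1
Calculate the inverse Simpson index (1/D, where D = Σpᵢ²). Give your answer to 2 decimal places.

Total N = 1+12+4+22+2+1+41+7+1 = 91, so the proportions are 0.010989, 0.131868, 0.043956, 0.241758, 0.021978, 0.010989, 0.450549, 0.076923, 0.010989 (working shown to 6 dp, full precision carried).
D = 0.010989² + 0.131868² + 0.043956² + 0.241758² + 0.021978² + 0.010989² + 0.450549² + 0.076923² + 0.010989² = 0.000121 + 0.017389 + 0.001932 + 0.058447 + 0.000483 + 0.000121 + 0.202995 + 0.005917 + 0.000121 = 0.287526.
So 1/D = 3.4780, i.e. 3.48 to 2 decimal places.

3.48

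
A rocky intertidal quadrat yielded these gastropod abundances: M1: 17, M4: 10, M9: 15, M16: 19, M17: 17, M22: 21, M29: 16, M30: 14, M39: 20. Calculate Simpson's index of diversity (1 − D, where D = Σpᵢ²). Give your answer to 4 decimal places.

0.8848

Total N = 17+10+15+19+17+21+16+14+20 = 149, so the proportions are 0.114094, 0.067114, 0.100671, 0.127517, 0.114094, 0.14094, 0.107383, 0.09396, 0.134228 (working shown to 6 dp, full precision carried).
D = 0.114094² + 0.067114² + 0.100671² + 0.127517² + 0.114094² + 0.14094² + 0.107383² + 0.09396² + 0.134228² = 0.013017 + 0.004504 + 0.010135 + 0.016261 + 0.013017 + 0.019864 + 0.011531 + 0.008828 + 0.018017 = 0.115175.
So 1 − D = 0.884825, i.e. 0.8848 to 4 decimal places.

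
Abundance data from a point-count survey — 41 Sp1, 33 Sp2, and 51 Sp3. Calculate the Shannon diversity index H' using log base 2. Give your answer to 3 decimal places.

Total N = 41+33+51 = 125, so the proportions are 0.328, 0.264, 0.408 (working shown to 5 dp, full precision carried).
Each pᵢ log₂ pᵢ term: 0.328×(-1.60823)=-0.52750, 0.264×(-1.92139)=-0.50725, 0.408×(-1.29336)=-0.52769.
Sum = -1.56244, so H' = 1.562.

1.562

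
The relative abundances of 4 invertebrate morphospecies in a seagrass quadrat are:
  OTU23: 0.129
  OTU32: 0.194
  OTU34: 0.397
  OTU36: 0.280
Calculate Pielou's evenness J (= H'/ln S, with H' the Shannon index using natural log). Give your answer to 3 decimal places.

0.942

H' = −Σ pᵢ ln pᵢ = −((-0.26418) + (-0.31814) + (-0.36676) + (-0.35643)) = 1.30551 (working shown to 5 dp, full precision carried).
With S = 4 species, ln S = 1.38629, so J = 1.30551/1.38629 = 0.94173, i.e. 0.942 to 3 decimal places.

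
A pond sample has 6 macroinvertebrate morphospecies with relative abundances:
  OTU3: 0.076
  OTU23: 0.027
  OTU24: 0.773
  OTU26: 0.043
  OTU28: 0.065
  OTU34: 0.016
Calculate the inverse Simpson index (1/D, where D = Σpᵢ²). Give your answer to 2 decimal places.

1.64

D = 0.076² + 0.027² + 0.773² + 0.043² + 0.065² + 0.016² = 0.00578 + 0.00073 + 0.59753 + 0.00185 + 0.00423 + 0.00026 = 0.61036 (working shown to 5 dp, full precision carried).
So 1/D = 1.6384, i.e. 1.64 to 2 decimal places.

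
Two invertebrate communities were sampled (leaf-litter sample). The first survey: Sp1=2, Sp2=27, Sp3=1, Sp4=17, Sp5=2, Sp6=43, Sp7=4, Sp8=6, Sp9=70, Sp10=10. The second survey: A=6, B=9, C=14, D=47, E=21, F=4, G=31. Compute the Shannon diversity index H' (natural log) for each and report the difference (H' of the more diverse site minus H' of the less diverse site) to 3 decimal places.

0.029

The first survey: N=182, proportions 0.01099, 0.14835, 0.00549, 0.09341, 0.01099, 0.23626, 0.02198, 0.03297, 0.38462, 0.05495, giving H' = 1.69646 (working shown to 5 dp, full precision carried).
The second survey: N=132, proportions 0.04545, 0.06818, 0.10606, 0.35606, 0.15909, 0.0303, 0.23485, giving H' = 1.66793.
Difference = |1.69646 − 1.66793| = 0.02853, i.e. 0.029 to 3 decimal places.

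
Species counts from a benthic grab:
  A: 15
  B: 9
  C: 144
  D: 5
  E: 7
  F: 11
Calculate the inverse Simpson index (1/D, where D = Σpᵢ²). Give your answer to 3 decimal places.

1.718

Total N = 15+9+144+5+7+11 = 191, so the proportions are 0.078534, 0.04712, 0.753927, 0.026178, 0.036649, 0.057592 (working shown to 6 dp, full precision carried).
D = 0.078534² + 0.04712² + 0.753927² + 0.026178² + 0.036649² + 0.057592² = 0.006168 + 0.002220 + 0.568405 + 0.000685 + 0.001343 + 0.003317 = 0.582139.
So 1/D = 1.71780, i.e. 1.718 to 3 decimal places.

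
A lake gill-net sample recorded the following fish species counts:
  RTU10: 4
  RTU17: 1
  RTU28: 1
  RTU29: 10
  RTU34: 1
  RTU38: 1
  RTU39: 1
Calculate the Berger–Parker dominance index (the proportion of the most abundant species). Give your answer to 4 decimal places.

Total N = 4+1+1+10+1+1+1 = 19, so the proportions are 0.210526, 0.052632, 0.052632, 0.526316, 0.052632, 0.052632, 0.052632 (working shown to 6 dp, full precision carried).
The largest proportion is 0.526316, i.e. d = 0.5263 to 4 decimal places.

0.5263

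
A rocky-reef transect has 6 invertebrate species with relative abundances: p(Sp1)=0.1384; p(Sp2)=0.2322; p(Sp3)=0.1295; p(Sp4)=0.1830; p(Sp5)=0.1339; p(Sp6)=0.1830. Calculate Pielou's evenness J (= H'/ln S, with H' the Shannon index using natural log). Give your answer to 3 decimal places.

H' = −Σ pᵢ ln pᵢ = −((-0.27370) + (-0.33905) + (-0.26471) + (-0.31078) + (-0.26923) + (-0.31078)) = 1.76825 (working shown to 5 dp, full precision carried).
With S = 6 species, ln S = 1.79176, so J = 1.76825/1.79176 = 0.98688, i.e. 0.987 to 3 decimal places.

0.987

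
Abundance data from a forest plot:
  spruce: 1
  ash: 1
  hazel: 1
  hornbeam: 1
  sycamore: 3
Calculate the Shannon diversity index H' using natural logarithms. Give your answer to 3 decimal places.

1.475

Total N = 1+1+1+1+3 = 7, so the proportions are 0.14286, 0.14286, 0.14286, 0.14286, 0.42857 (working shown to 5 dp, full precision carried).
Each pᵢ ln pᵢ term: 0.14286×(-1.94591)=-0.27799, 0.14286×(-1.94591)=-0.27799, 0.14286×(-1.94591)=-0.27799, 0.14286×(-1.94591)=-0.27799, 0.42857×(-0.84730)=-0.36313.
Sum = -1.47508, so H' = 1.475.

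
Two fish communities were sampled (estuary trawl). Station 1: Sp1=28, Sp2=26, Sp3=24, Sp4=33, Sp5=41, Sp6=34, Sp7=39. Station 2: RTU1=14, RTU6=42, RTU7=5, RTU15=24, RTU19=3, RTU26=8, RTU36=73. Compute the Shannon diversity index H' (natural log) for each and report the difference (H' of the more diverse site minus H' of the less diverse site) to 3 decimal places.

0.416

Station 1: N=225, proportions 0.12444, 0.11556, 0.10667, 0.14667, 0.18222, 0.15111, 0.17333, giving H' = 1.92854 (working shown to 5 dp, full precision carried).
Station 2: N=169, proportions 0.08284, 0.24852, 0.02959, 0.14201, 0.01775, 0.04734, 0.43195, giving H' = 1.51224.
Difference = |1.92854 − 1.51224| = 0.41630, i.e. 0.416 to 3 decimal places.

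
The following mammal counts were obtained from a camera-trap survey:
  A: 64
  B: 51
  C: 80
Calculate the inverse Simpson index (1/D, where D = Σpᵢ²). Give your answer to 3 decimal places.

2.903

Total N = 64+51+80 = 195, so the proportions are 0.328205, 0.261538, 0.410256 (working shown to 6 dp, full precision carried).
D = 0.328205² + 0.261538² + 0.410256² = 0.107719 + 0.068402 + 0.168310 = 0.344431.
So 1/D = 2.90334, i.e. 2.903 to 3 decimal places.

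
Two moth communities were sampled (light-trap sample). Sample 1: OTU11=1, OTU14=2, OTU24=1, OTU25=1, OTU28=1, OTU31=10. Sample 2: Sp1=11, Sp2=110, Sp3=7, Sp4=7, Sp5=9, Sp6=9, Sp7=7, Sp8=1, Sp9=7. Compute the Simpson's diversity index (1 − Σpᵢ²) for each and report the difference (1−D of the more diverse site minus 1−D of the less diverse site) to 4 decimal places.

0.0238

Sample 1: N=16, proportions 0.0625, 0.125, 0.0625, 0.0625, 0.0625, 0.625, giving 1−D = 0.578125 (working shown to 6 dp, full precision carried).
Sample 2: N=168, proportions 0.065476, 0.654762, 0.041667, 0.041667, 0.053571, 0.053571, 0.041667, 0.005952, 0.041667, giving 1−D = 0.554280.
Difference = |0.578125 − 0.554280| = 0.023845, i.e. 0.0238 to 4 decimal places.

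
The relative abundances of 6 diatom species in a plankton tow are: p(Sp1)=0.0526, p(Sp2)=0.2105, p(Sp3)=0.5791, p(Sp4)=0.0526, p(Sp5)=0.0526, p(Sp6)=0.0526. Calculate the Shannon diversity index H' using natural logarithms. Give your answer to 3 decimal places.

1.264

Each pᵢ ln pᵢ term (working shown to 5 dp, full precision carried): 0.0526×(-2.94504)=-0.15491, 0.2105×(-1.55827)=-0.32802, 0.5791×(-0.54628)=-0.31635, 0.0526×(-2.94504)=-0.15491, 0.0526×(-2.94504)=-0.15491, 0.0526×(-2.94504)=-0.15491.
Sum = -1.26400, so H' = 1.264.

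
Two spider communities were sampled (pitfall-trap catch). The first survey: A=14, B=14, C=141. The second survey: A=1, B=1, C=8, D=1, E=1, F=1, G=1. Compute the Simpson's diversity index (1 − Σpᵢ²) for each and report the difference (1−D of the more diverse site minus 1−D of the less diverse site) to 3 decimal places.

The first survey: N=169, proportions 0.08284, 0.08284, 0.83432, giving 1−D = 0.29019 (working shown to 5 dp, full precision carried).
The second survey: N=14, proportions 0.07143, 0.07143, 0.57143, 0.07143, 0.07143, 0.07143, 0.07143, giving 1−D = 0.64286.
Difference = |0.29019 − 0.64286| = 0.35267, i.e. 0.353 to 3 decimal places.

0.353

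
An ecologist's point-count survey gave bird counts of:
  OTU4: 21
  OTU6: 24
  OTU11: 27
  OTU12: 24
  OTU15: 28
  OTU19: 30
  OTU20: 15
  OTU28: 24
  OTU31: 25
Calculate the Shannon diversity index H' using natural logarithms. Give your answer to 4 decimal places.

Total N = 21+24+27+24+28+30+15+24+25 = 218, so the proportions are 0.09633, 0.110092, 0.123853, 0.110092, 0.12844, 0.137615, 0.068807, 0.110092, 0.114679 (working shown to 6 dp, full precision carried).
Each pᵢ ln pᵢ term: 0.09633×(-2.339973)=-0.225410, 0.110092×(-2.206441)=-0.242911, 0.123853×(-2.088658)=-0.258687, 0.110092×(-2.206441)=-0.242911, 0.12844×(-2.052291)=-0.263597, 0.137615×(-1.983298)=-0.272931, 0.068807×(-2.676445)=-0.184159, 0.110092×(-2.206441)=-0.242911, 0.114679×(-2.165619)=-0.248351.
Sum = -2.181868, so H' = 2.1819.

2.1819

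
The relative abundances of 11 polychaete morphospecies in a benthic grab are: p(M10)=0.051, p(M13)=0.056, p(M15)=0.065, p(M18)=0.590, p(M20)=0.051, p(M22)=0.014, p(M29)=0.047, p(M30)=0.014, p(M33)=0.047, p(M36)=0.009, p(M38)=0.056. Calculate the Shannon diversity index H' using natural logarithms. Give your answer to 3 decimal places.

Each pᵢ ln pᵢ term (working shown to 5 dp, full precision carried): 0.051×(-2.97593)=-0.15177, 0.056×(-2.88240)=-0.16141, 0.065×(-2.73337)=-0.17767, 0.59×(-0.52763)=-0.31130, 0.051×(-2.97593)=-0.15177, 0.014×(-4.26870)=-0.05976, 0.047×(-3.05761)=-0.14371, 0.014×(-4.26870)=-0.05976, 0.047×(-3.05761)=-0.14371, 0.009×(-4.71053)=-0.04239, 0.056×(-2.88240)=-0.16141.
Sum = -1.56468, so H' = 1.565.

1.565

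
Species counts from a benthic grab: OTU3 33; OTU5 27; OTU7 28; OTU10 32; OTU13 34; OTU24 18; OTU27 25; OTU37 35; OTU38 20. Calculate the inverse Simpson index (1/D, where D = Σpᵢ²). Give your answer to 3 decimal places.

8.633

Total N = 33+27+28+32+34+18+25+35+20 = 252, so the proportions are 0.1309524, 0.1071429, 0.1111111, 0.1269841, 0.1349206, 0.0714286, 0.0992063, 0.1388889, 0.0793651 (working shown to 7 dp, full precision carried).
D = 0.1309524² + 0.1071429² + 0.1111111² + 0.1269841² + 0.1349206² + 0.0714286² + 0.0992063² + 0.1388889² + 0.0793651² = 0.0171485 + 0.0114796 + 0.0123457 + 0.0161250 + 0.0182036 + 0.0051020 + 0.0098419 + 0.0192901 + 0.0062988 = 0.1158352.
So 1/D = 8.63295, i.e. 8.633 to 3 decimal places.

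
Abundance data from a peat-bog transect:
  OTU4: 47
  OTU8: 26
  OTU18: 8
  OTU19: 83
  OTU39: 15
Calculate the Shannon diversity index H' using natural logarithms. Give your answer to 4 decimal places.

1.3344

Total N = 47+26+8+83+15 = 179, so the proportions are 0.26257, 0.145251, 0.044693, 0.463687, 0.083799 (working shown to 6 dp, full precision carried).
Each pᵢ ln pᵢ term: 0.26257×(-1.337238)=-0.351118, 0.145251×(-1.929289)=-0.280232, 0.044693×(-3.107944)=-0.138903, 0.463687×(-0.768545)=-0.356365, 0.083799×(-2.479336)=-0.207766.
Sum = -1.334383, so H' = 1.3344.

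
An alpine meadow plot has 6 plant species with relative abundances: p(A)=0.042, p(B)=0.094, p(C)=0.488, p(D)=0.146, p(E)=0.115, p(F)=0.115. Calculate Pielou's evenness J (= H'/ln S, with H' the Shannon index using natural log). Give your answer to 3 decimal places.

H' = −Σ pᵢ ln pᵢ = −((-0.13314) + (-0.22226) + (-0.35011) + (-0.28093) + (-0.24872) + (-0.24872)) = 1.48389 (working shown to 5 dp, full precision carried).
With S = 6 species, ln S = 1.79176, so J = 1.48389/1.79176 = 0.82817, i.e. 0.828 to 3 decimal places.

0.828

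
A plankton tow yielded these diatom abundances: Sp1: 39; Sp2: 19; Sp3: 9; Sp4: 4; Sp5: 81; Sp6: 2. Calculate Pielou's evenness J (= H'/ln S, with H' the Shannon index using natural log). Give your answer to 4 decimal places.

Total N = 39+19+9+4+81+2 = 154, so the proportions are 0.253247, 0.123377, 0.058442, 0.025974, 0.525974, 0.012987 (working shown to 6 dp, full precision carried).
H' = −Σ pᵢ ln pᵢ = −((-0.347807) + (-0.258167) + (-0.165958) + (-0.094822) + (-0.337940) + (-0.056413)) = 1.261108.
With S = 6 species, ln S = 1.791759, so J = 1.261108/1.791759 = 0.703838, i.e. 0.7038 to 4 decimal places.

0.7038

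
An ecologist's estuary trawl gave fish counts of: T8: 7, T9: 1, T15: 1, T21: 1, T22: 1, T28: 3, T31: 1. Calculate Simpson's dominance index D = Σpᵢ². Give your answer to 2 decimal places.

Total N = 7+1+1+1+1+3+1 = 15, so the proportions are 0.4667, 0.0667, 0.0667, 0.0667, 0.0667, 0.2, 0.0667 (working shown to 4 dp, full precision carried).
D = 0.4667² + 0.0667² + 0.0667² + 0.0667² + 0.0667² + 0.2² + 0.0667² = 0.2178 + 0.0044 + 0.0044 + 0.0044 + 0.0044 + 0.0400 + 0.0044 = 0.2800.
To 2 decimal places, D = 0.28.

0.28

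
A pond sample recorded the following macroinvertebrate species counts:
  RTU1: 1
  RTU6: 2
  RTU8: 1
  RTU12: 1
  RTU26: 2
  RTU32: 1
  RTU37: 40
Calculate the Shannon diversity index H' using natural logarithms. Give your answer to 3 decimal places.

Total N = 1+2+1+1+2+1+40 = 48, so the proportions are 0.02083, 0.04167, 0.02083, 0.02083, 0.04167, 0.02083, 0.83333 (working shown to 5 dp, full precision carried).
Each pᵢ ln pᵢ term: 0.02083×(-3.87120)=-0.08065, 0.04167×(-3.17805)=-0.13242, 0.02083×(-3.87120)=-0.08065, 0.02083×(-3.87120)=-0.08065, 0.04167×(-3.17805)=-0.13242, 0.02083×(-3.87120)=-0.08065, 0.83333×(-0.18232)=-0.15193.
Sum = -0.73937, so H' = 0.739.

0.739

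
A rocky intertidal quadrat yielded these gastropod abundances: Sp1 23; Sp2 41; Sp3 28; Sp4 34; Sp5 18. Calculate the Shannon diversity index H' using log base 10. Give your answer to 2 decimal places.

0.68

Total N = 23+41+28+34+18 = 144, so the proportions are 0.1597, 0.2847, 0.1944, 0.2361, 0.125 (working shown to 4 dp, full precision carried).
Each pᵢ log₁₀ pᵢ term: 0.1597×(-0.7966)=-0.1272, 0.2847×(-0.5456)=-0.1553, 0.1944×(-0.7112)=-0.1383, 0.2361×(-0.6269)=-0.1480, 0.125×(-0.9031)=-0.1129.
Sum = -0.6818, so H' = 0.68.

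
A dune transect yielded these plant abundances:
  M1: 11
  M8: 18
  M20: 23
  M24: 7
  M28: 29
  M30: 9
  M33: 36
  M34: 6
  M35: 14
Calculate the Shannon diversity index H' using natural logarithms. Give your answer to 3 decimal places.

Total N = 11+18+23+7+29+9+36+6+14 = 153, so the proportions are 0.0719, 0.11765, 0.15033, 0.04575, 0.18954, 0.05882, 0.23529, 0.03922, 0.0915 (working shown to 5 dp, full precision carried).
Each pᵢ ln pᵢ term: 0.0719×(-2.63254)=-0.18927, 0.11765×(-2.14007)=-0.25177, 0.15033×(-1.89494)=-0.28486, 0.04575×(-3.08453)=-0.14112, 0.18954×(-1.66314)=-0.31524, 0.05882×(-2.83321)=-0.16666, 0.23529×(-1.44692)=-0.34045, 0.03922×(-3.23868)=-0.12701, 0.0915×(-2.39138)=-0.21882.
Sum = -2.03520, so H' = 2.035.

2.035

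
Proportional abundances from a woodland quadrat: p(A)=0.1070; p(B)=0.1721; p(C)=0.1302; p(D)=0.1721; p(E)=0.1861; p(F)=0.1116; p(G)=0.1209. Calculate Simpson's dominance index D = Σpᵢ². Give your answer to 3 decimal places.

D = 0.107² + 0.1721² + 0.1302² + 0.1721² + 0.1861² + 0.1116² + 0.1209² = 0.01145 + 0.02962 + 0.01695 + 0.02962 + 0.03463 + 0.01245 + 0.01462 = 0.14934 (working shown to 5 dp, full precision carried).
To 3 decimal places, D = 0.149.

0.149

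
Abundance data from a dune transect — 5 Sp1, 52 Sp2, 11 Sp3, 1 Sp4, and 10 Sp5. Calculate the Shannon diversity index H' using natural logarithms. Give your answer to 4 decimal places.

1.0414

Total N = 5+52+11+1+10 = 79, so the proportions are 0.063291, 0.658228, 0.139241, 0.012658, 0.126582 (working shown to 6 dp, full precision carried).
Each pᵢ ln pᵢ term: 0.063291×(-2.760010)=-0.174684, 0.658228×(-0.418204)=-0.275274, 0.139241×(-1.971553)=-0.274520, 0.012658×(-4.369448)=-0.055309, 0.126582×(-2.066863)=-0.261628.
Sum = -1.041415, so H' = 1.0414.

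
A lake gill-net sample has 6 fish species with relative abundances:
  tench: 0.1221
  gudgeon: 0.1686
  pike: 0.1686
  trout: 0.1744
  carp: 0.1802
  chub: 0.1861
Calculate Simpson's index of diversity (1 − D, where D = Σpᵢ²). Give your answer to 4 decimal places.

D = 0.1221² + 0.1686² + 0.1686² + 0.1744² + 0.1802² + 0.1861² = 0.014908 + 0.028426 + 0.028426 + 0.030415 + 0.032472 + 0.034633 = 0.169281 (working shown to 6 dp, full precision carried).
So 1 − D = 0.830719, i.e. 0.8307 to 4 decimal places.

0.8307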